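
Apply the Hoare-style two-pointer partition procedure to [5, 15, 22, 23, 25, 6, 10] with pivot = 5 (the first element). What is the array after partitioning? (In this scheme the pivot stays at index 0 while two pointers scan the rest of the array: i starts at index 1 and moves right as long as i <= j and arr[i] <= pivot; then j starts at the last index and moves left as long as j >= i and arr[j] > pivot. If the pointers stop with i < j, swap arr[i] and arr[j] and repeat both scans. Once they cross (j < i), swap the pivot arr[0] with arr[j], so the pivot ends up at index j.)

Hoare-style two-pointer partition with pivot = 5:

Initial array: [5, 15, 22, 23, 25, 6, 10]

Pointers start at i = 1, j = 6.
i ends at 1, j ends at 0: the pointers have crossed (j < i), so scanning stops.

j = 0, so swapping arr[0] with arr[j] leaves the pivot at position 0: [5, 15, 22, 23, 25, 6, 10]
Pivot position: 0

After partitioning with pivot 5, the array becomes [5, 15, 22, 23, 25, 6, 10]. The pivot is placed at index 0. All elements to the left of the pivot are <= 5, and all elements to the right are > 5.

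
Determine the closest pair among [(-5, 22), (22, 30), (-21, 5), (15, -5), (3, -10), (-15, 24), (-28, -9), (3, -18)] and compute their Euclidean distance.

Computing all pairwise distances among 8 points:

d((-5, 22), (22, 30)) = 28.1603
d((-5, 22), (-21, 5)) = 23.3452
d((-5, 22), (15, -5)) = 33.6006
d((-5, 22), (3, -10)) = 32.9848
d((-5, 22), (-15, 24)) = 10.198
d((-5, 22), (-28, -9)) = 38.6005
d((-5, 22), (3, -18)) = 40.7922
d((22, 30), (-21, 5)) = 49.7393
d((22, 30), (15, -5)) = 35.6931
d((22, 30), (3, -10)) = 44.2832
d((22, 30), (-15, 24)) = 37.4833
d((22, 30), (-28, -9)) = 63.4114
d((22, 30), (3, -18)) = 51.6236
d((-21, 5), (15, -5)) = 37.3631
d((-21, 5), (3, -10)) = 28.3019
d((-21, 5), (-15, 24)) = 19.9249
d((-21, 5), (-28, -9)) = 15.6525
d((-21, 5), (3, -18)) = 33.2415
d((15, -5), (3, -10)) = 13.0
d((15, -5), (-15, 24)) = 41.7253
d((15, -5), (-28, -9)) = 43.1856
d((15, -5), (3, -18)) = 17.6918
d((3, -10), (-15, 24)) = 38.4708
d((3, -10), (-28, -9)) = 31.0161
d((3, -10), (3, -18)) = 8.0 <-- minimum
d((-15, 24), (-28, -9)) = 35.4683
d((-15, 24), (3, -18)) = 45.6946
d((-28, -9), (3, -18)) = 32.28

Closest pair: (3, -10) and (3, -18) with distance 8.0

The closest pair is (3, -10) and (3, -18) with Euclidean distance 8.0. For 8 points, brute-force pairwise comparison is shown above. For large n, the divide-and-conquer algorithm (sort by x, recurse on halves, check the dividing strip) achieves O(n log n).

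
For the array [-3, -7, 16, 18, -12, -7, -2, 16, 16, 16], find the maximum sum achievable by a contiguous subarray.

Using Kadane's algorithm on [-3, -7, 16, 18, -12, -7, -2, 16, 16, 16]:

Scanning through the array:
Position 1 (value -7): max_ending_here = -7, max_so_far = -3
Position 2 (value 16): max_ending_here = 16, max_so_far = 16
Position 3 (value 18): max_ending_here = 34, max_so_far = 34
Position 4 (value -12): max_ending_here = 22, max_so_far = 34
Position 5 (value -7): max_ending_here = 15, max_so_far = 34
Position 6 (value -2): max_ending_here = 13, max_so_far = 34
Position 7 (value 16): max_ending_here = 29, max_so_far = 34
Position 8 (value 16): max_ending_here = 45, max_so_far = 45
Position 9 (value 16): max_ending_here = 61, max_so_far = 61

Maximum subarray: [16, 18, -12, -7, -2, 16, 16, 16]
Maximum sum: 61

The maximum subarray is [16, 18, -12, -7, -2, 16, 16, 16] with sum 61. This subarray runs from index 2 to index 9.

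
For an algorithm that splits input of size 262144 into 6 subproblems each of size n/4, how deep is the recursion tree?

For divide and conquer with division factor 4:

Problem sizes at each level:
Level 0: 262144
Level 1: 65536
Level 2: 16384
Level 3: 4096
Level 4: 1024
Level 5: 256
Level 6: 64
Level 7: 16
Level 8: 4
Level 9: 1

The root is level 0 and the size-1 base case is level 9 (the tree spans levels 0 through 9, i.e. 10 levels counting the root), so the depth is the number of divisions: log_4(262144) = 9

The recursion tree depth is log_4(262144) = 9. At each level, the problem size is divided by 4, so it takes 9 divisions to reduce to a base case of size 1. The algorithm makes 6 recursive calls at each level.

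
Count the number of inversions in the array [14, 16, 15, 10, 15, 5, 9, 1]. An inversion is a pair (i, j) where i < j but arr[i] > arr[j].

Finding inversions in [14, 16, 15, 10, 15, 5, 9, 1]:

(0, 3): arr[0]=14 > arr[3]=10
(0, 5): arr[0]=14 > arr[5]=5
(0, 6): arr[0]=14 > arr[6]=9
(0, 7): arr[0]=14 > arr[7]=1
(1, 2): arr[1]=16 > arr[2]=15
(1, 3): arr[1]=16 > arr[3]=10
(1, 4): arr[1]=16 > arr[4]=15
(1, 5): arr[1]=16 > arr[5]=5
(1, 6): arr[1]=16 > arr[6]=9
(1, 7): arr[1]=16 > arr[7]=1
(2, 3): arr[2]=15 > arr[3]=10
(2, 5): arr[2]=15 > arr[5]=5
(2, 6): arr[2]=15 > arr[6]=9
(2, 7): arr[2]=15 > arr[7]=1
(3, 5): arr[3]=10 > arr[5]=5
(3, 6): arr[3]=10 > arr[6]=9
(3, 7): arr[3]=10 > arr[7]=1
(4, 5): arr[4]=15 > arr[5]=5
(4, 6): arr[4]=15 > arr[6]=9
(4, 7): arr[4]=15 > arr[7]=1
(5, 7): arr[5]=5 > arr[7]=1
(6, 7): arr[6]=9 > arr[7]=1

Total inversions: 22

The array has 22 inversion(s): (0,3), (0,5), (0,6), (0,7), (1,2), (1,3), (1,4), (1,5), (1,6), (1,7), (2,3), (2,5), (2,6), (2,7), (3,5), (3,6), (3,7), (4,5), (4,6), (4,7), (5,7), (6,7). Each pair (i,j) satisfies i < j and arr[i] > arr[j].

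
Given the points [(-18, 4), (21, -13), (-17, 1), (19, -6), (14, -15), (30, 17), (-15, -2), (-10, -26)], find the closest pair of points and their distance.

Computing all pairwise distances among 8 points:

d((-18, 4), (21, -13)) = 42.5441
d((-18, 4), (-17, 1)) = 3.1623 <-- minimum
d((-18, 4), (19, -6)) = 38.3275
d((-18, 4), (14, -15)) = 37.2156
d((-18, 4), (30, 17)) = 49.7293
d((-18, 4), (-15, -2)) = 6.7082
d((-18, 4), (-10, -26)) = 31.0483
d((21, -13), (-17, 1)) = 40.4969
d((21, -13), (19, -6)) = 7.2801
d((21, -13), (14, -15)) = 7.2801
d((21, -13), (30, 17)) = 31.3209
d((21, -13), (-15, -2)) = 37.6431
d((21, -13), (-10, -26)) = 33.6155
d((-17, 1), (19, -6)) = 36.6742
d((-17, 1), (14, -15)) = 34.8855
d((-17, 1), (30, 17)) = 49.6488
d((-17, 1), (-15, -2)) = 3.6056
d((-17, 1), (-10, -26)) = 27.8927
d((19, -6), (14, -15)) = 10.2956
d((19, -6), (30, 17)) = 25.4951
d((19, -6), (-15, -2)) = 34.2345
d((19, -6), (-10, -26)) = 35.2278
d((14, -15), (30, 17)) = 35.7771
d((14, -15), (-15, -2)) = 31.7805
d((14, -15), (-10, -26)) = 26.4008
d((30, 17), (-15, -2)) = 48.8467
d((30, 17), (-10, -26)) = 58.7282
d((-15, -2), (-10, -26)) = 24.5153

Closest pair: (-18, 4) and (-17, 1) with distance 3.1623

The closest pair is (-18, 4) and (-17, 1) with Euclidean distance 3.1623. For 8 points, brute-force pairwise comparison is shown above. For large n, the divide-and-conquer algorithm (sort by x, recurse on halves, check the dividing strip) achieves O(n log n).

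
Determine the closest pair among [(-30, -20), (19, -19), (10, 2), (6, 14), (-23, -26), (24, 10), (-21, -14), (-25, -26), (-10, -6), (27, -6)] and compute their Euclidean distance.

Computing all pairwise distances among 10 points:

d((-30, -20), (19, -19)) = 49.0102
d((-30, -20), (10, 2)) = 45.6508
d((-30, -20), (6, 14)) = 49.5177
d((-30, -20), (-23, -26)) = 9.2195
d((-30, -20), (24, 10)) = 61.7738
d((-30, -20), (-21, -14)) = 10.8167
d((-30, -20), (-25, -26)) = 7.8102
d((-30, -20), (-10, -6)) = 24.4131
d((-30, -20), (27, -6)) = 58.6941
d((19, -19), (10, 2)) = 22.8473
d((19, -19), (6, 14)) = 35.4683
d((19, -19), (-23, -26)) = 42.5793
d((19, -19), (24, 10)) = 29.4279
d((19, -19), (-21, -14)) = 40.3113
d((19, -19), (-25, -26)) = 44.5533
d((19, -19), (-10, -6)) = 31.7805
d((19, -19), (27, -6)) = 15.2643
d((10, 2), (6, 14)) = 12.6491
d((10, 2), (-23, -26)) = 43.2782
d((10, 2), (24, 10)) = 16.1245
d((10, 2), (-21, -14)) = 34.8855
d((10, 2), (-25, -26)) = 44.8219
d((10, 2), (-10, -6)) = 21.5407
d((10, 2), (27, -6)) = 18.7883
d((6, 14), (-23, -26)) = 49.4065
d((6, 14), (24, 10)) = 18.4391
d((6, 14), (-21, -14)) = 38.8973
d((6, 14), (-25, -26)) = 50.6063
d((6, 14), (-10, -6)) = 25.6125
d((6, 14), (27, -6)) = 29.0
d((-23, -26), (24, 10)) = 59.203
d((-23, -26), (-21, -14)) = 12.1655
d((-23, -26), (-25, -26)) = 2.0 <-- minimum
d((-23, -26), (-10, -6)) = 23.8537
d((-23, -26), (27, -6)) = 53.8516
d((24, 10), (-21, -14)) = 51.0
d((24, 10), (-25, -26)) = 60.803
d((24, 10), (-10, -6)) = 37.5766
d((24, 10), (27, -6)) = 16.2788
d((-21, -14), (-25, -26)) = 12.6491
d((-21, -14), (-10, -6)) = 13.6015
d((-21, -14), (27, -6)) = 48.6621
d((-25, -26), (-10, -6)) = 25.0
d((-25, -26), (27, -6)) = 55.7136
d((-10, -6), (27, -6)) = 37.0

Closest pair: (-23, -26) and (-25, -26) with distance 2.0

The closest pair is (-23, -26) and (-25, -26) with Euclidean distance 2.0. For 10 points, brute-force pairwise comparison is shown above. For large n, the divide-and-conquer algorithm (sort by x, recurse on halves, check the dividing strip) achieves O(n log n).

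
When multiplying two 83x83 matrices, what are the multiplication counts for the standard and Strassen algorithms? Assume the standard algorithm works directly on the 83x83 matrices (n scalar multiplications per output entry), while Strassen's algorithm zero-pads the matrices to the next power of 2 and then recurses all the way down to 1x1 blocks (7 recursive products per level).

Matrix multiplication for 83x83 matrices:

Strassen's algorithm requires power-of-2 dimensions. Pad 83x83 to 128x128 (next power of 2).

Standard algorithm: 83^3 = 571787 multiplications
Strassen's algorithm: 7^(log2(128)) = 7^7 = 823543 multiplications
Difference: 571787 - 823543 = -251756 (Strassen uses MORE here due to padding overhead — for small or just-over-power-of-2 n, padding can outweigh the per-level savings)

Standard: 571787 multiplications (83^3). Strassen: 823543 multiplications (7^7, after padding to 128x128). Strassen reduces 8 recursive multiplications to 7 at each level.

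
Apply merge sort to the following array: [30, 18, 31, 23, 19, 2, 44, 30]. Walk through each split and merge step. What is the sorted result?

Merge sort trace:

Split: [30, 18, 31, 23, 19, 2, 44, 30] -> [30, 18, 31, 23] and [19, 2, 44, 30]
  Split: [30, 18, 31, 23] -> [30, 18] and [31, 23]
    Split: [30, 18] -> [30] and [18]
    Merge: [30] + [18] -> [18, 30]
    Split: [31, 23] -> [31] and [23]
    Merge: [31] + [23] -> [23, 31]
  Merge: [18, 30] + [23, 31] -> [18, 23, 30, 31]
  Split: [19, 2, 44, 30] -> [19, 2] and [44, 30]
    Split: [19, 2] -> [19] and [2]
    Merge: [19] + [2] -> [2, 19]
    Split: [44, 30] -> [44] and [30]
    Merge: [44] + [30] -> [30, 44]
  Merge: [2, 19] + [30, 44] -> [2, 19, 30, 44]
Merge: [18, 23, 30, 31] + [2, 19, 30, 44] -> [2, 18, 19, 23, 30, 30, 31, 44]

Final sorted array: [2, 18, 19, 23, 30, 30, 31, 44]

The merge sort proceeds by recursively splitting the array and merging sorted halves.
After all merges, the sorted array is [2, 18, 19, 23, 30, 30, 31, 44].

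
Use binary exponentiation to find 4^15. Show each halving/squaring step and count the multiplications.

Computing 4^15 by squaring (build up from 4^1; each line after the first costs one multiplication):

4^1 = 4
4^2 = (4^1)^2 = 4^2 = 16
4^3 = 4 * 4^2 = 4 * 16 = 64
4^6 = (4^3)^2 = 64^2 = 4096
4^7 = 4 * 4^6 = 4 * 4096 = 16384
4^14 = (4^7)^2 = 16384^2 = 268435456
4^15 = 4 * 4^14 = 4 * 268435456 = 1073741824

Result: 1073741824
Multiplications needed: 6 (6 lines after 4^1)

4^15 = 1073741824. Using exponentiation by squaring, this requires 6 multiplications. The key idea: if the exponent is even, square the half-power; if odd, multiply by the base once.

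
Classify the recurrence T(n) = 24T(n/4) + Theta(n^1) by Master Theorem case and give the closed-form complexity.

Master Theorem for T(n) = 24T(n/4) + O(n^1):

a = 24, b = 4, c = 1
log_b(a) = log_4(24) = 2.2925

Case 1: c = 1 < log_4(24) = 2.2925
T(n) = O(n^(log_4 24))

For T(n) = 24T(n/4) + O(n^1): log_4(24) = 2.2925. This is Case 1 of the Master Theorem (c < log_b(a), work dominated by leaves), giving O(n^(log_4 24)).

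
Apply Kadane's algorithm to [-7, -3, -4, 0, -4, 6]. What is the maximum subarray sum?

Using Kadane's algorithm on [-7, -3, -4, 0, -4, 6]:

Scanning through the array:
Position 1 (value -3): max_ending_here = -3, max_so_far = -3
Position 2 (value -4): max_ending_here = -4, max_so_far = -3
Position 3 (value 0): max_ending_here = 0, max_so_far = 0
Position 4 (value -4): max_ending_here = -4, max_so_far = 0
Position 5 (value 6): max_ending_here = 6, max_so_far = 6

Maximum subarray: [6]
Maximum sum: 6

The maximum subarray is [6] with sum 6. This subarray runs from index 5 to index 5.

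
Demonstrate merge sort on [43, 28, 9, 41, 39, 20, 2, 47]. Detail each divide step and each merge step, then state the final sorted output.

Merge sort trace:

Split: [43, 28, 9, 41, 39, 20, 2, 47] -> [43, 28, 9, 41] and [39, 20, 2, 47]
  Split: [43, 28, 9, 41] -> [43, 28] and [9, 41]
    Split: [43, 28] -> [43] and [28]
    Merge: [43] + [28] -> [28, 43]
    Split: [9, 41] -> [9] and [41]
    Merge: [9] + [41] -> [9, 41]
  Merge: [28, 43] + [9, 41] -> [9, 28, 41, 43]
  Split: [39, 20, 2, 47] -> [39, 20] and [2, 47]
    Split: [39, 20] -> [39] and [20]
    Merge: [39] + [20] -> [20, 39]
    Split: [2, 47] -> [2] and [47]
    Merge: [2] + [47] -> [2, 47]
  Merge: [20, 39] + [2, 47] -> [2, 20, 39, 47]
Merge: [9, 28, 41, 43] + [2, 20, 39, 47] -> [2, 9, 20, 28, 39, 41, 43, 47]

Final sorted array: [2, 9, 20, 28, 39, 41, 43, 47]

The merge sort proceeds by recursively splitting the array and merging sorted halves.
After all merges, the sorted array is [2, 9, 20, 28, 39, 41, 43, 47].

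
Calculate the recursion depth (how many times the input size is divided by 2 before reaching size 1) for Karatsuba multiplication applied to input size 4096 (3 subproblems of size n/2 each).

For divide and conquer with division factor 2:

Problem sizes at each level:
Level 0: 4096
Level 1: 2048
Level 2: 1024
Level 3: 512
Level 4: 256
Level 5: 128
Level 6: 64
Level 7: 32
Level 8: 16
Level 9: 8
Level 10: 4
Level 11: 2
Level 12: 1

The root is level 0 and the size-1 base case is level 12 (the tree spans levels 0 through 12, i.e. 13 levels counting the root), so the depth is the number of divisions: log_2(4096) = 12

The recursion tree depth is log_2(4096) = 12. At each level, the problem size is divided by 2, so it takes 12 divisions to reduce to a base case of size 1. The algorithm makes 3 recursive calls at each level.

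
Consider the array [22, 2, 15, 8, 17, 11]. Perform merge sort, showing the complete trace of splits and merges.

Merge sort trace:

Split: [22, 2, 15, 8, 17, 11] -> [22, 2, 15] and [8, 17, 11]
  Split: [22, 2, 15] -> [22] and [2, 15]
    Split: [2, 15] -> [2] and [15]
    Merge: [2] + [15] -> [2, 15]
  Merge: [22] + [2, 15] -> [2, 15, 22]
  Split: [8, 17, 11] -> [8] and [17, 11]
    Split: [17, 11] -> [17] and [11]
    Merge: [17] + [11] -> [11, 17]
  Merge: [8] + [11, 17] -> [8, 11, 17]
Merge: [2, 15, 22] + [8, 11, 17] -> [2, 8, 11, 15, 17, 22]

Final sorted array: [2, 8, 11, 15, 17, 22]

The merge sort proceeds by recursively splitting the array and merging sorted halves.
After all merges, the sorted array is [2, 8, 11, 15, 17, 22].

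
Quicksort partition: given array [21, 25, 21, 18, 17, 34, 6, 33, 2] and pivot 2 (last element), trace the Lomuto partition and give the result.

Lomuto partition with pivot = 2:

Initial array: [21, 25, 21, 18, 17, 34, 6, 33, 2]

arr[0]=21 > 2: no swap
arr[1]=25 > 2: no swap
arr[2]=21 > 2: no swap
arr[3]=18 > 2: no swap
arr[4]=17 > 2: no swap
arr[5]=34 > 2: no swap
arr[6]=6 > 2: no swap
arr[7]=33 > 2: no swap

Place pivot at position 0: [2, 25, 21, 18, 17, 34, 6, 33, 21]
Pivot position: 0

After partitioning with pivot 2, the array becomes [2, 25, 21, 18, 17, 34, 6, 33, 21]. The pivot is placed at index 0. All elements to the left of the pivot are <= 2, and all elements to the right are > 2.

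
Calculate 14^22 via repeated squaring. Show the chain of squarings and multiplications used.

Computing 14^22 by squaring (build up from 14^1; each line after the first costs one multiplication):

14^1 = 14
14^2 = (14^1)^2 = 14^2 = 196
14^4 = (14^2)^2 = 196^2 = 38416
14^5 = 14 * 14^4 = 14 * 38416 = 537824
14^10 = (14^5)^2 = 537824^2 = 289254654976
14^11 = 14 * 14^10 = 14 * 289254654976 = 4049565169664
14^22 = (14^11)^2 = 4049565169664^2 = 16398978063355821105872896

Result: 16398978063355821105872896
Multiplications needed: 6 (6 lines after 14^1)

14^22 = 16398978063355821105872896. Using exponentiation by squaring, this requires 6 multiplications. The key idea: if the exponent is even, square the half-power; if odd, multiply by the base once.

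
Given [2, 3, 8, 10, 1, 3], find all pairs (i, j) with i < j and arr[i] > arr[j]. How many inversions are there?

Finding inversions in [2, 3, 8, 10, 1, 3]:

(0, 4): arr[0]=2 > arr[4]=1
(1, 4): arr[1]=3 > arr[4]=1
(2, 4): arr[2]=8 > arr[4]=1
(2, 5): arr[2]=8 > arr[5]=3
(3, 4): arr[3]=10 > arr[4]=1
(3, 5): arr[3]=10 > arr[5]=3

Total inversions: 6

The array has 6 inversion(s): (0,4), (1,4), (2,4), (2,5), (3,4), (3,5). Each pair (i,j) satisfies i < j and arr[i] > arr[j].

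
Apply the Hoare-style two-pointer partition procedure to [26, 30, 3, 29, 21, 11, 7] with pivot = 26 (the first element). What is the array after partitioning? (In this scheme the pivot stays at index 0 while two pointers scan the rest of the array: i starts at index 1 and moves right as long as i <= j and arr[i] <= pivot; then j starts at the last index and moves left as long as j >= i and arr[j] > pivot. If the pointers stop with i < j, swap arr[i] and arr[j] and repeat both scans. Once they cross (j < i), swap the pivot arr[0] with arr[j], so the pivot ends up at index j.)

Hoare-style two-pointer partition with pivot = 26:

Initial array: [26, 30, 3, 29, 21, 11, 7]

Pointers start at i = 1, j = 6.
i stops at index 1 (arr[1]=30 > 26), j stops at index 6 (arr[6]=7 <= 26): swap arr[1] and arr[6], array becomes [26, 7, 3, 29, 21, 11, 30]
i stops at index 3 (arr[3]=29 > 26), j stops at index 5 (arr[5]=11 <= 26): swap arr[3] and arr[5], array becomes [26, 7, 3, 11, 21, 29, 30]
i ends at 5, j ends at 4: the pointers have crossed (j < i), so scanning stops.

Swap pivot arr[0] with arr[4] to place pivot at position 4: [21, 7, 3, 11, 26, 29, 30]
Pivot position: 4

After partitioning with pivot 26, the array becomes [21, 7, 3, 11, 26, 29, 30]. The pivot is placed at index 4. All elements to the left of the pivot are <= 26, and all elements to the right are > 26.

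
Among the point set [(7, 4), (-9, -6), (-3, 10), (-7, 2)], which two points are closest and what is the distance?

Computing all pairwise distances among 4 points:

d((7, 4), (-9, -6)) = 18.868
d((7, 4), (-3, 10)) = 11.6619
d((7, 4), (-7, 2)) = 14.1421
d((-9, -6), (-3, 10)) = 17.088
d((-9, -6), (-7, 2)) = 8.2462 <-- minimum
d((-3, 10), (-7, 2)) = 8.9443

Closest pair: (-9, -6) and (-7, 2) with distance 8.2462

The closest pair is (-9, -6) and (-7, 2) with Euclidean distance 8.2462. For 4 points, brute-force pairwise comparison is shown above. For large n, the divide-and-conquer algorithm (sort by x, recurse on halves, check the dividing strip) achieves O(n log n).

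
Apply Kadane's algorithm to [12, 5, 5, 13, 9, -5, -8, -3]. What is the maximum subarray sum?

Using Kadane's algorithm on [12, 5, 5, 13, 9, -5, -8, -3]:

Scanning through the array:
Position 1 (value 5): max_ending_here = 17, max_so_far = 17
Position 2 (value 5): max_ending_here = 22, max_so_far = 22
Position 3 (value 13): max_ending_here = 35, max_so_far = 35
Position 4 (value 9): max_ending_here = 44, max_so_far = 44
Position 5 (value -5): max_ending_here = 39, max_so_far = 44
Position 6 (value -8): max_ending_here = 31, max_so_far = 44
Position 7 (value -3): max_ending_here = 28, max_so_far = 44

Maximum subarray: [12, 5, 5, 13, 9]
Maximum sum: 44

The maximum subarray is [12, 5, 5, 13, 9] with sum 44. This subarray runs from index 0 to index 4.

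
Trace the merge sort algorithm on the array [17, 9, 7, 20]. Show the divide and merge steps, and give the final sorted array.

Merge sort trace:

Split: [17, 9, 7, 20] -> [17, 9] and [7, 20]
  Split: [17, 9] -> [17] and [9]
  Merge: [17] + [9] -> [9, 17]
  Split: [7, 20] -> [7] and [20]
  Merge: [7] + [20] -> [7, 20]
Merge: [9, 17] + [7, 20] -> [7, 9, 17, 20]

Final sorted array: [7, 9, 17, 20]

The merge sort proceeds by recursively splitting the array and merging sorted halves.
After all merges, the sorted array is [7, 9, 17, 20].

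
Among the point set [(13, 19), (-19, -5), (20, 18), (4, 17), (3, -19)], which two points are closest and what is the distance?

Computing all pairwise distances among 5 points:

d((13, 19), (-19, -5)) = 40.0
d((13, 19), (20, 18)) = 7.0711 <-- minimum
d((13, 19), (4, 17)) = 9.2195
d((13, 19), (3, -19)) = 39.2938
d((-19, -5), (20, 18)) = 45.2769
d((-19, -5), (4, 17)) = 31.8277
d((-19, -5), (3, -19)) = 26.0768
d((20, 18), (4, 17)) = 16.0312
d((20, 18), (3, -19)) = 40.7185
d((4, 17), (3, -19)) = 36.0139

Closest pair: (13, 19) and (20, 18) with distance 7.0711

The closest pair is (13, 19) and (20, 18) with Euclidean distance 7.0711. For 5 points, brute-force pairwise comparison is shown above. For large n, the divide-and-conquer algorithm (sort by x, recurse on halves, check the dividing strip) achieves O(n log n).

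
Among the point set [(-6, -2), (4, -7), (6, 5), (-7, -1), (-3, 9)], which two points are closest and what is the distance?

Computing all pairwise distances among 5 points:

d((-6, -2), (4, -7)) = 11.1803
d((-6, -2), (6, 5)) = 13.8924
d((-6, -2), (-7, -1)) = 1.4142 <-- minimum
d((-6, -2), (-3, 9)) = 11.4018
d((4, -7), (6, 5)) = 12.1655
d((4, -7), (-7, -1)) = 12.53
d((4, -7), (-3, 9)) = 17.4642
d((6, 5), (-7, -1)) = 14.3178
d((6, 5), (-3, 9)) = 9.8489
d((-7, -1), (-3, 9)) = 10.7703

Closest pair: (-6, -2) and (-7, -1) with distance 1.4142

The closest pair is (-6, -2) and (-7, -1) with Euclidean distance 1.4142. For 5 points, brute-force pairwise comparison is shown above. For large n, the divide-and-conquer algorithm (sort by x, recurse on halves, check the dividing strip) achieves O(n log n).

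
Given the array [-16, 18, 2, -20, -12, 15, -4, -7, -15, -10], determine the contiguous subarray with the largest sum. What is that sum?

Using Kadane's algorithm on [-16, 18, 2, -20, -12, 15, -4, -7, -15, -10]:

Scanning through the array:
Position 1 (value 18): max_ending_here = 18, max_so_far = 18
Position 2 (value 2): max_ending_here = 20, max_so_far = 20
Position 3 (value -20): max_ending_here = 0, max_so_far = 20
Position 4 (value -12): max_ending_here = -12, max_so_far = 20
Position 5 (value 15): max_ending_here = 15, max_so_far = 20
Position 6 (value -4): max_ending_here = 11, max_so_far = 20
Position 7 (value -7): max_ending_here = 4, max_so_far = 20
Position 8 (value -15): max_ending_here = -11, max_so_far = 20
Position 9 (value -10): max_ending_here = -10, max_so_far = 20

Maximum subarray: [18, 2]
Maximum sum: 20

The maximum subarray is [18, 2] with sum 20. This subarray runs from index 1 to index 2.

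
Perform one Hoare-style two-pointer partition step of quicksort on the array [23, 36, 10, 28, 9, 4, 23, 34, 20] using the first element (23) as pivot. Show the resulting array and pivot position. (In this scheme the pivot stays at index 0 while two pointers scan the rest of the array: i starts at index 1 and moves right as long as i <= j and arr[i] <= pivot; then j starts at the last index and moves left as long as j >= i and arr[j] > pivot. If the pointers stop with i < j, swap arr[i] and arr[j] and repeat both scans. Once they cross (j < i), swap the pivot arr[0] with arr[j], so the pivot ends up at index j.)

Hoare-style two-pointer partition with pivot = 23:

Initial array: [23, 36, 10, 28, 9, 4, 23, 34, 20]

Pointers start at i = 1, j = 8.
i stops at index 1 (arr[1]=36 > 23), j stops at index 8 (arr[8]=20 <= 23): swap arr[1] and arr[8], array becomes [23, 20, 10, 28, 9, 4, 23, 34, 36]
i stops at index 3 (arr[3]=28 > 23), j stops at index 6 (arr[6]=23 <= 23): swap arr[3] and arr[6], array becomes [23, 20, 10, 23, 9, 4, 28, 34, 36]
i ends at 6, j ends at 5: the pointers have crossed (j < i), so scanning stops.

Swap pivot arr[0] with arr[5] to place pivot at position 5: [4, 20, 10, 23, 9, 23, 28, 34, 36]
Pivot position: 5

After partitioning with pivot 23, the array becomes [4, 20, 10, 23, 9, 23, 28, 34, 36]. The pivot is placed at index 5. All elements to the left of the pivot are <= 23, and all elements to the right are > 23.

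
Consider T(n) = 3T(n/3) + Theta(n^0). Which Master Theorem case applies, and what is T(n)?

Master Theorem for T(n) = 3T(n/3) + O(n^0):

a = 3, b = 3, c = 0
log_b(a) = log_3(3) = 1.0000

Case 1: c = 0 < log_3(3) = 1.0000
T(n) = O(n^(log_3 3)) = O(n)

For T(n) = 3T(n/3) + O(n^0): log_3(3) = 1.0000. This is Case 1 of the Master Theorem (c < log_b(a), work dominated by leaves), giving O(n).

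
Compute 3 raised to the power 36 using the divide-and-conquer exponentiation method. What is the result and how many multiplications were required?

Computing 3^36 by squaring (build up from 3^1; each line after the first costs one multiplication):

3^1 = 3
3^2 = (3^1)^2 = 3^2 = 9
3^4 = (3^2)^2 = 9^2 = 81
3^8 = (3^4)^2 = 81^2 = 6561
3^9 = 3 * 3^8 = 3 * 6561 = 19683
3^18 = (3^9)^2 = 19683^2 = 387420489
3^36 = (3^18)^2 = 387420489^2 = 150094635296999121

Result: 150094635296999121
Multiplications needed: 6 (6 lines after 3^1)

3^36 = 150094635296999121. Using exponentiation by squaring, this requires 6 multiplications. The key idea: if the exponent is even, square the half-power; if odd, multiply by the base once.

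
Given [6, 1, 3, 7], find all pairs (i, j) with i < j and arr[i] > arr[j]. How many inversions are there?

Finding inversions in [6, 1, 3, 7]:

(0, 1): arr[0]=6 > arr[1]=1
(0, 2): arr[0]=6 > arr[2]=3

Total inversions: 2

The array has 2 inversion(s): (0,1), (0,2). Each pair (i,j) satisfies i < j and arr[i] > arr[j].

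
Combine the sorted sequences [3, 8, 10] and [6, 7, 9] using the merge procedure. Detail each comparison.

Merging process:

Compare 3 vs 6: take 3 from left. Merged: [3]
Compare 8 vs 6: take 6 from right. Merged: [3, 6]
Compare 8 vs 7: take 7 from right. Merged: [3, 6, 7]
Compare 8 vs 9: take 8 from left. Merged: [3, 6, 7, 8]
Compare 10 vs 9: take 9 from right. Merged: [3, 6, 7, 8, 9]
Append remaining from left: [10]. Merged: [3, 6, 7, 8, 9, 10]

Final merged array: [3, 6, 7, 8, 9, 10]
Total comparisons: 5

The merged array is [3, 6, 7, 8, 9, 10], requiring 5 comparisons. The merge step runs in O(n) time where n is the total number of elements.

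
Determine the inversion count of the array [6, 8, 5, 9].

Finding inversions in [6, 8, 5, 9]:

(0, 2): arr[0]=6 > arr[2]=5
(1, 2): arr[1]=8 > arr[2]=5

Total inversions: 2

The array has 2 inversion(s): (0,2), (1,2). Each pair (i,j) satisfies i < j and arr[i] > arr[j].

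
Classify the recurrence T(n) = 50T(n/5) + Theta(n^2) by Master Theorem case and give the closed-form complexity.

Master Theorem for T(n) = 50T(n/5) + O(n^2):

a = 50, b = 5, c = 2
log_b(a) = log_5(50) = 2.4307

Case 1: c = 2 < log_5(50) = 2.4307
T(n) = O(n^(log_5 50))

For T(n) = 50T(n/5) + O(n^2): log_5(50) = 2.4307. This is Case 1 of the Master Theorem (c < log_b(a), work dominated by leaves), giving O(n^(log_5 50)).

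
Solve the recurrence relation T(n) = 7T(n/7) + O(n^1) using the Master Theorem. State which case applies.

Master Theorem for T(n) = 7T(n/7) + O(n^1):

a = 7, b = 7, c = 1
log_b(a) = log_7(7) = 1.0000

Case 2: c = 1 = log_7(7) = 1.0000
T(n) = O(n^1 log n) = O(n log n)

For T(n) = 7T(n/7) + O(n^1): log_7(7) = 1.0000. This is Case 2 of the Master Theorem (c = log_b(a), equal work at all levels), giving O(n log n).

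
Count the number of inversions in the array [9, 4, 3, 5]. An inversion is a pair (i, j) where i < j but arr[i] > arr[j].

Finding inversions in [9, 4, 3, 5]:

(0, 1): arr[0]=9 > arr[1]=4
(0, 2): arr[0]=9 > arr[2]=3
(0, 3): arr[0]=9 > arr[3]=5
(1, 2): arr[1]=4 > arr[2]=3

Total inversions: 4

The array has 4 inversion(s): (0,1), (0,2), (0,3), (1,2). Each pair (i,j) satisfies i < j and arr[i] > arr[j].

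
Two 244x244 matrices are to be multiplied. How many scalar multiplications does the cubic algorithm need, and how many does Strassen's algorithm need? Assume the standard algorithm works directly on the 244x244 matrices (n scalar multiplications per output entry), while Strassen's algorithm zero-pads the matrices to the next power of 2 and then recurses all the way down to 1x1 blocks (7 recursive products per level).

Matrix multiplication for 244x244 matrices:

Strassen's algorithm requires power-of-2 dimensions. Pad 244x244 to 256x256 (next power of 2).

Standard algorithm: 244^3 = 14526784 multiplications
Strassen's algorithm: 7^(log2(256)) = 7^8 = 5764801 multiplications
Savings: 14526784 - 5764801 = 8761983 multiplications

Standard: 14526784 multiplications (244^3). Strassen: 5764801 multiplications (7^8, after padding to 256x256). Strassen reduces 8 recursive multiplications to 7 at each level.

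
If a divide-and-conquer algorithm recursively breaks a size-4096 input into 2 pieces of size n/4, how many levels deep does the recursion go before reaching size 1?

For divide and conquer with division factor 4:

Problem sizes at each level:
Level 0: 4096
Level 1: 1024
Level 2: 256
Level 3: 64
Level 4: 16
Level 5: 4
Level 6: 1

The root is level 0 and the size-1 base case is level 6 (the tree spans levels 0 through 6, i.e. 7 levels counting the root), so the depth is the number of divisions: log_4(4096) = 6

The recursion tree depth is log_4(4096) = 6. At each level, the problem size is divided by 4, so it takes 6 divisions to reduce to a base case of size 1. The algorithm makes 2 recursive calls at each level.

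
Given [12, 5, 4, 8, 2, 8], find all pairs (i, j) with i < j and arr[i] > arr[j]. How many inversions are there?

Finding inversions in [12, 5, 4, 8, 2, 8]:

(0, 1): arr[0]=12 > arr[1]=5
(0, 2): arr[0]=12 > arr[2]=4
(0, 3): arr[0]=12 > arr[3]=8
(0, 4): arr[0]=12 > arr[4]=2
(0, 5): arr[0]=12 > arr[5]=8
(1, 2): arr[1]=5 > arr[2]=4
(1, 4): arr[1]=5 > arr[4]=2
(2, 4): arr[2]=4 > arr[4]=2
(3, 4): arr[3]=8 > arr[4]=2

Total inversions: 9

The array has 9 inversion(s): (0,1), (0,2), (0,3), (0,4), (0,5), (1,2), (1,4), (2,4), (3,4). Each pair (i,j) satisfies i < j and arr[i] > arr[j].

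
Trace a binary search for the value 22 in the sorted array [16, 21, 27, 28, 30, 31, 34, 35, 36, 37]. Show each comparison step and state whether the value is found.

Binary search for 22 in [16, 21, 27, 28, 30, 31, 34, 35, 36, 37]:

lo=0, hi=9, mid=4, arr[mid]=30 -> 30 > 22, search left half
lo=0, hi=3, mid=1, arr[mid]=21 -> 21 < 22, search right half
lo=2, hi=3, mid=2, arr[mid]=27 -> 27 > 22, search left half
lo=2 > hi=1, target 22 not found

Binary search determines that 22 is not in the array after 3 comparisons. The search space was exhausted without finding the target.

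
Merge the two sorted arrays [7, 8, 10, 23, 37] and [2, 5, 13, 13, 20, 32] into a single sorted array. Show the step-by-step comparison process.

Merging process:

Compare 7 vs 2: take 2 from right. Merged: [2]
Compare 7 vs 5: take 5 from right. Merged: [2, 5]
Compare 7 vs 13: take 7 from left. Merged: [2, 5, 7]
Compare 8 vs 13: take 8 from left. Merged: [2, 5, 7, 8]
Compare 10 vs 13: take 10 from left. Merged: [2, 5, 7, 8, 10]
Compare 23 vs 13: take 13 from right. Merged: [2, 5, 7, 8, 10, 13]
Compare 23 vs 13: take 13 from right. Merged: [2, 5, 7, 8, 10, 13, 13]
Compare 23 vs 20: take 20 from right. Merged: [2, 5, 7, 8, 10, 13, 13, 20]
Compare 23 vs 32: take 23 from left. Merged: [2, 5, 7, 8, 10, 13, 13, 20, 23]
Compare 37 vs 32: take 32 from right. Merged: [2, 5, 7, 8, 10, 13, 13, 20, 23, 32]
Append remaining from left: [37]. Merged: [2, 5, 7, 8, 10, 13, 13, 20, 23, 32, 37]

Final merged array: [2, 5, 7, 8, 10, 13, 13, 20, 23, 32, 37]
Total comparisons: 10

The merged array is [2, 5, 7, 8, 10, 13, 13, 20, 23, 32, 37], requiring 10 comparisons. The merge step runs in O(n) time where n is the total number of elements.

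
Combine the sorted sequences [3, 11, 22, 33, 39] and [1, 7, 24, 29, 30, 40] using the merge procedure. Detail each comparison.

Merging process:

Compare 3 vs 1: take 1 from right. Merged: [1]
Compare 3 vs 7: take 3 from left. Merged: [1, 3]
Compare 11 vs 7: take 7 from right. Merged: [1, 3, 7]
Compare 11 vs 24: take 11 from left. Merged: [1, 3, 7, 11]
Compare 22 vs 24: take 22 from left. Merged: [1, 3, 7, 11, 22]
Compare 33 vs 24: take 24 from right. Merged: [1, 3, 7, 11, 22, 24]
Compare 33 vs 29: take 29 from right. Merged: [1, 3, 7, 11, 22, 24, 29]
Compare 33 vs 30: take 30 from right. Merged: [1, 3, 7, 11, 22, 24, 29, 30]
Compare 33 vs 40: take 33 from left. Merged: [1, 3, 7, 11, 22, 24, 29, 30, 33]
Compare 39 vs 40: take 39 from left. Merged: [1, 3, 7, 11, 22, 24, 29, 30, 33, 39]
Append remaining from right: [40]. Merged: [1, 3, 7, 11, 22, 24, 29, 30, 33, 39, 40]

Final merged array: [1, 3, 7, 11, 22, 24, 29, 30, 33, 39, 40]
Total comparisons: 10

The merged array is [1, 3, 7, 11, 22, 24, 29, 30, 33, 39, 40], requiring 10 comparisons. The merge step runs in O(n) time where n is the total number of elements.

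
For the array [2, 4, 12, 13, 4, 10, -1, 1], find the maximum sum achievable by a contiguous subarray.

Using Kadane's algorithm on [2, 4, 12, 13, 4, 10, -1, 1]:

Scanning through the array:
Position 1 (value 4): max_ending_here = 6, max_so_far = 6
Position 2 (value 12): max_ending_here = 18, max_so_far = 18
Position 3 (value 13): max_ending_here = 31, max_so_far = 31
Position 4 (value 4): max_ending_here = 35, max_so_far = 35
Position 5 (value 10): max_ending_here = 45, max_so_far = 45
Position 6 (value -1): max_ending_here = 44, max_so_far = 45
Position 7 (value 1): max_ending_here = 45, max_so_far = 45

Maximum subarray: [2, 4, 12, 13, 4, 10]
Maximum sum: 45

The maximum subarray is [2, 4, 12, 13, 4, 10] with sum 45. This subarray runs from index 0 to index 5.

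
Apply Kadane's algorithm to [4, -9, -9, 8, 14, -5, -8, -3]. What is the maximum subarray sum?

Using Kadane's algorithm on [4, -9, -9, 8, 14, -5, -8, -3]:

Scanning through the array:
Position 1 (value -9): max_ending_here = -5, max_so_far = 4
Position 2 (value -9): max_ending_here = -9, max_so_far = 4
Position 3 (value 8): max_ending_here = 8, max_so_far = 8
Position 4 (value 14): max_ending_here = 22, max_so_far = 22
Position 5 (value -5): max_ending_here = 17, max_so_far = 22
Position 6 (value -8): max_ending_here = 9, max_so_far = 22
Position 7 (value -3): max_ending_here = 6, max_so_far = 22

Maximum subarray: [8, 14]
Maximum sum: 22

The maximum subarray is [8, 14] with sum 22. This subarray runs from index 3 to index 4.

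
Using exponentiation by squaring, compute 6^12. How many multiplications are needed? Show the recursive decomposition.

Computing 6^12 by squaring (build up from 6^1; each line after the first costs one multiplication):

6^1 = 6
6^2 = (6^1)^2 = 6^2 = 36
6^3 = 6 * 6^2 = 6 * 36 = 216
6^6 = (6^3)^2 = 216^2 = 46656
6^12 = (6^6)^2 = 46656^2 = 2176782336

Result: 2176782336
Multiplications needed: 4 (4 lines after 6^1)

6^12 = 2176782336. Using exponentiation by squaring, this requires 4 multiplications. The key idea: if the exponent is even, square the half-power; if odd, multiply by the base once.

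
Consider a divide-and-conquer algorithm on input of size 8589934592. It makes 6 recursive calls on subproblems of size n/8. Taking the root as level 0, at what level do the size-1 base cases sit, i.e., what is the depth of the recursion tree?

For divide and conquer with division factor 8:

Problem sizes at each level:
Level 0: 8589934592
Level 1: 1073741824
Level 2: 134217728
Level 3: 16777216
Level 4: 2097152
Level 5: 262144
Level 6: 32768
Level 7: 4096
Level 8: 512
Level 9: 64
Level 10: 8
Level 11: 1

The root is level 0 and the size-1 base case is level 11 (the tree spans levels 0 through 11, i.e. 12 levels counting the root), so the depth is the number of divisions: log_8(8589934592) = 11

The recursion tree depth is log_8(8589934592) = 11. At each level, the problem size is divided by 8, so it takes 11 divisions to reduce to a base case of size 1. The algorithm makes 6 recursive calls at each level.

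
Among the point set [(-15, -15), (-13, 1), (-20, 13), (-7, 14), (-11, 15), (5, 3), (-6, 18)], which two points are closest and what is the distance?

Computing all pairwise distances among 7 points:

d((-15, -15), (-13, 1)) = 16.1245
d((-15, -15), (-20, 13)) = 28.4429
d((-15, -15), (-7, 14)) = 30.0832
d((-15, -15), (-11, 15)) = 30.2655
d((-15, -15), (5, 3)) = 26.9072
d((-15, -15), (-6, 18)) = 34.2053
d((-13, 1), (-20, 13)) = 13.8924
d((-13, 1), (-7, 14)) = 14.3178
d((-13, 1), (-11, 15)) = 14.1421
d((-13, 1), (5, 3)) = 18.1108
d((-13, 1), (-6, 18)) = 18.3848
d((-20, 13), (-7, 14)) = 13.0384
d((-20, 13), (-11, 15)) = 9.2195
d((-20, 13), (5, 3)) = 26.9258
d((-20, 13), (-6, 18)) = 14.8661
d((-7, 14), (-11, 15)) = 4.1231 <-- minimum
d((-7, 14), (5, 3)) = 16.2788
d((-7, 14), (-6, 18)) = 4.1231 <-- minimum
d((-11, 15), (5, 3)) = 20.0
d((-11, 15), (-6, 18)) = 5.831
d((5, 3), (-6, 18)) = 18.6011

Minimum distance: 4.1231 (tie among 2 pairs: (-7, 14) and (-11, 15); (-7, 14) and (-6, 18))

The minimum Euclidean distance is 4.1231. There is a tie: 2 pairs achieve this minimum — (-7, 14) and (-11, 15); (-7, 14) and (-6, 18). Any of these is a valid closest pair. For 7 points, brute-force pairwise comparison is shown above. For large n, the divide-and-conquer algorithm (sort by x, recurse on halves, check the dividing strip) achieves O(n log n).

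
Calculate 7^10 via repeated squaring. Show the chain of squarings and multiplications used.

Computing 7^10 by squaring (build up from 7^1; each line after the first costs one multiplication):

7^1 = 7
7^2 = (7^1)^2 = 7^2 = 49
7^4 = (7^2)^2 = 49^2 = 2401
7^5 = 7 * 7^4 = 7 * 2401 = 16807
7^10 = (7^5)^2 = 16807^2 = 282475249

Result: 282475249
Multiplications needed: 4 (4 lines after 7^1)

7^10 = 282475249. Using exponentiation by squaring, this requires 4 multiplications. The key idea: if the exponent is even, square the half-power; if odd, multiply by the base once.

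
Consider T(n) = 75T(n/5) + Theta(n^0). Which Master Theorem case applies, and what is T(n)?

Master Theorem for T(n) = 75T(n/5) + O(n^0):

a = 75, b = 5, c = 0
log_b(a) = log_5(75) = 2.6826

Case 1: c = 0 < log_5(75) = 2.6826
T(n) = O(n^(log_5 75))

For T(n) = 75T(n/5) + O(n^0): log_5(75) = 2.6826. This is Case 1 of the Master Theorem (c < log_b(a), work dominated by leaves), giving O(n^(log_5 75)).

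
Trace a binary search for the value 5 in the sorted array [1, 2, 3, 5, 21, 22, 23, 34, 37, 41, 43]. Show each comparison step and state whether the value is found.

Binary search for 5 in [1, 2, 3, 5, 21, 22, 23, 34, 37, 41, 43]:

lo=0, hi=10, mid=5, arr[mid]=22 -> 22 > 5, search left half
lo=0, hi=4, mid=2, arr[mid]=3 -> 3 < 5, search right half
lo=3, hi=4, mid=3, arr[mid]=5 -> Found target at index 3!

Binary search finds 5 at index 3 after 3 comparisons. The search repeatedly halves the search space by comparing with the middle element.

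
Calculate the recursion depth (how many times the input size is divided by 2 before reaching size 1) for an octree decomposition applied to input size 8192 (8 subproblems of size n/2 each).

For divide and conquer with division factor 2:

Problem sizes at each level:
Level 0: 8192
Level 1: 4096
Level 2: 2048
Level 3: 1024
Level 4: 512
Level 5: 256
Level 6: 128
Level 7: 64
Level 8: 32
Level 9: 16
Level 10: 8
Level 11: 4
Level 12: 2
Level 13: 1

The root is level 0 and the size-1 base case is level 13 (the tree spans levels 0 through 13, i.e. 14 levels counting the root), so the depth is the number of divisions: log_2(8192) = 13

The recursion tree depth is log_2(8192) = 13. At each level, the problem size is divided by 2, so it takes 13 divisions to reduce to a base case of size 1. The algorithm makes 8 recursive calls at each level.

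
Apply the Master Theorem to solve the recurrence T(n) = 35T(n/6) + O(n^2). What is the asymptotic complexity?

Master Theorem for T(n) = 35T(n/6) + O(n^2):

a = 35, b = 6, c = 2
log_b(a) = log_6(35) = 1.9843

Case 3: c = 2 > log_6(35) = 1.9843
T(n) = O(n^2) = O(n^2)

For T(n) = 35T(n/6) + O(n^2): log_6(35) = 1.9843. This is Case 3 of the Master Theorem (c > log_b(a), work dominated by root), giving O(n^2).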